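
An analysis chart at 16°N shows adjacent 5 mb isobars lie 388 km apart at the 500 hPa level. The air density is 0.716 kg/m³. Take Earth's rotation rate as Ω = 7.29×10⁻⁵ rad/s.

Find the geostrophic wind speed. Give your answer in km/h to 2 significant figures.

160 km/h

Coriolis parameter at 16°N:
f = 2Ω sin φ = 2 × 7.29×10⁻⁵ × sin 16° = 4.02×10⁻⁵ s⁻¹
Pressure gradient: |∂P/∂n| = 500 Pa / 388000 m = 1.29×10⁻³ Pa/m
Geostrophic balance (pressure-gradient force = Coriolis force):
V_g = (1/(fρ)) |∂P/∂n| = 1.29×10⁻³ / (4.02×10⁻⁵ × 0.716) = 44.8 m/s
Converting: 44.8 m/s × 3.6 = 160 km/h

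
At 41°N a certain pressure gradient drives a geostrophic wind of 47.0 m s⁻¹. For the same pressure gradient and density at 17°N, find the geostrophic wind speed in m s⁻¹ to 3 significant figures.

With the same pressure gradient and density, V_g ∝ 1/f ∝ 1/sin φ.
V₂ = V₁ · sin φ₁ / sin φ₂ = 47.0 × sin 41° / sin 17°
V₂ = 47.0 × 0.6561/0.2924 = 105 m s⁻¹

105 m s⁻¹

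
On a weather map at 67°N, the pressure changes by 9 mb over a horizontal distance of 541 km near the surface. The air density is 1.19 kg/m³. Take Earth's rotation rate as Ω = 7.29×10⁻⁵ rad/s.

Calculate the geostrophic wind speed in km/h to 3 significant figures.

37.5 km/h

Coriolis parameter at 67°N:
f = 2Ω sin φ = 2 × 7.29×10⁻⁵ × sin 67° = 1.34×10⁻⁴ s⁻¹
Pressure gradient: |∂P/∂n| = 900 Pa / 541000 m = 1.66×10⁻³ Pa/m
Geostrophic balance (pressure-gradient force = Coriolis force):
V_g = (1/(fρ)) |∂P/∂n| = 1.66×10⁻³ / (1.34×10⁻⁴ × 1.19) = 10.4 m/s
Converting: 10.4 m/s × 3.6 = 37.5 km/h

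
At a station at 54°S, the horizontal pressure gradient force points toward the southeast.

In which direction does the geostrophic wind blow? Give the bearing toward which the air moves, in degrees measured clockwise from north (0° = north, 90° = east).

The pressure-gradient force points toward the southeast (bearing 135°).
Geostrophic balance: in the Southern Hemisphere the Coriolis force deflects motion to the left, so the geostrophic wind blows 90° to the left of the pressure-gradient force (low pressure on the right).
Rotating 135° by 90° counterclockwise gives 045° — the wind blows toward the northeast.

045°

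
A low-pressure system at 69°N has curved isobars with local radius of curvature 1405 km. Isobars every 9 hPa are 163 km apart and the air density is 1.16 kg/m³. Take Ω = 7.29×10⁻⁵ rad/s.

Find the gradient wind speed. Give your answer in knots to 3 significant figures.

Coriolis parameter at 69°N:
f = 2Ω sin φ = 2 × 7.29×10⁻⁵ × sin 69° = 1.36×10⁻⁴ s⁻¹
Pressure gradient: |∂P/∂n| = 900 Pa / 163000 m = 5.52×10⁻³ Pa/m
Geostrophic speed: V_g = |∂P/∂n|/(fρ) = 5.52×10⁻³/(1.36×10⁻⁴ × 1.16) = 35.0 m/s
Around a low, centrifugal force acts outward with Coriolis, so pressure-gradient force balances both:
(1/ρ)|∂P/∂n| = fV + V²/R  →  V² + fR·V − fR·V_g = 0
With fR = 1.36×10⁻⁴ × 1405×10³ m = 191 m/s:
V = [−fR + √((fR)² + 4 fR V_g)]/2 = [−191 + √(191² + 4×191×35)]/2 = 30.2 m/s
Subgeostrophic (V < V_g = 35 m/s), as expected around a low.
Converting: 30.2 m/s × 1.944 = 58.7 knots

58.7 knots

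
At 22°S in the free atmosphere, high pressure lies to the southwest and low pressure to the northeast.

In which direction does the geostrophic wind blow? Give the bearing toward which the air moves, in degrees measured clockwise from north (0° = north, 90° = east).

315°

The pressure-gradient force points toward the northeast (bearing 045°).
Geostrophic balance: in the Southern Hemisphere the Coriolis force deflects motion to the left, so the geostrophic wind blows 90° to the left of the pressure-gradient force (low pressure on the right).
Rotating 045° by 90° counterclockwise gives 315° — the wind blows toward the northwest.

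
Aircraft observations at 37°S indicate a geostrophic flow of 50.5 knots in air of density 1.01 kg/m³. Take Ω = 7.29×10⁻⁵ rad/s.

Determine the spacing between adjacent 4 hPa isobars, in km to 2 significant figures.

Coriolis parameter at 37°S:
f = 2Ω sin φ = 2 × 7.29×10⁻⁵ × sin 37° = 8.77×10⁻⁵ s⁻¹
Wind speed in SI: 50.5 knots = 26.0 m/s
Geostrophic balance rearranged: |∂P/∂n| = f ρ V_g
|∂P/∂n| = 8.77×10⁻⁵ × 1.01 × 26.0 = 2.30×10⁻³ Pa/m
Isobar spacing: Δn = ΔP/|∂P/∂n| = 400 Pa / 2.30×10⁻³ Pa/m = 173736 m ≈ 170 km

170 km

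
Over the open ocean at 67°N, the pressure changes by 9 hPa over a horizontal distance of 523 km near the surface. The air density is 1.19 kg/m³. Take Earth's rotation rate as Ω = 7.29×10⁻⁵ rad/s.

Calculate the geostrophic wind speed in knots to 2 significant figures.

Coriolis parameter at 67°N:
f = 2Ω sin φ = 2 × 7.29×10⁻⁵ × sin 67° = 1.34×10⁻⁴ s⁻¹
Pressure gradient: |∂P/∂n| = 900 Pa / 523000 m = 1.72×10⁻³ Pa/m
Geostrophic balance (pressure-gradient force = Coriolis force):
V_g = (1/(fρ)) |∂P/∂n| = 1.72×10⁻³ / (1.34×10⁻⁴ × 1.19) = 10.8 m/s
Converting: 10.8 m/s × 1.944 = 21 knots

21 knots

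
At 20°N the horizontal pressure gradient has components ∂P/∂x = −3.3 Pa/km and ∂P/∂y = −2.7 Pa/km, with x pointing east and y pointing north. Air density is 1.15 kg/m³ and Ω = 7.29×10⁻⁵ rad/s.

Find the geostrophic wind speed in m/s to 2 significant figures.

Coriolis parameter at 20°N:
f = 2Ω sin φ = 2 × 7.29×10⁻⁵ × sin 20° = 4.99×10⁻⁵ s⁻¹
Component geostrophic relations (x east, y north):
u_g = −(1/(fρ)) ∂P/∂y,  v_g = (1/(fρ)) ∂P/∂x
u_g = −(−2.7×10⁻³)/(4.99×10⁻⁵ × 1.15) = 47.1 m/s;  v_g = (−3.3×10⁻³)/(4.99×10⁻⁵ × 1.15) = −57.5 m/s
|V_g| = √(u_g² + v_g²) = 74.4 m/s

74 m/s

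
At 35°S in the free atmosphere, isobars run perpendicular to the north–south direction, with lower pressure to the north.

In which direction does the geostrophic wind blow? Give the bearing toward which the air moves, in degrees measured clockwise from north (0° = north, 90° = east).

270°

The pressure-gradient force points toward the north (bearing 000°).
Geostrophic balance: in the Southern Hemisphere the Coriolis force deflects motion to the left, so the geostrophic wind blows 90° to the left of the pressure-gradient force (low pressure on the right).
Rotating 000° by 90° counterclockwise gives 270° — the wind blows toward the west.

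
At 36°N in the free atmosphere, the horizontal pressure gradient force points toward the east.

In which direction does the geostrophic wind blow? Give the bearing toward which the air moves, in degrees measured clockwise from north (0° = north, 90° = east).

180°

The pressure-gradient force points toward the east (bearing 090°).
Geostrophic balance: in the Northern Hemisphere the Coriolis force deflects motion to the right, so the geostrophic wind blows 90° to the right of the pressure-gradient force (low pressure on the left).
Rotating 090° by 90° clockwise gives 180° — the wind blows toward the south.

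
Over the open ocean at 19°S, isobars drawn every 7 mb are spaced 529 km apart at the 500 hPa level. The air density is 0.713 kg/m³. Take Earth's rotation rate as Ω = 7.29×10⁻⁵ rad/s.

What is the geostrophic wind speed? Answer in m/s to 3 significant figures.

39.1 m/s

Coriolis parameter at 19°S:
f = 2Ω sin φ = 2 × 7.29×10⁻⁵ × sin 19° = 4.75×10⁻⁵ s⁻¹
Pressure gradient: |∂P/∂n| = 700 Pa / 529000 m = 1.32×10⁻³ Pa/m
Geostrophic balance (pressure-gradient force = Coriolis force):
V_g = (1/(fρ)) |∂P/∂n| = 1.32×10⁻³ / (4.75×10⁻⁵ × 0.713) = 39.1 m/s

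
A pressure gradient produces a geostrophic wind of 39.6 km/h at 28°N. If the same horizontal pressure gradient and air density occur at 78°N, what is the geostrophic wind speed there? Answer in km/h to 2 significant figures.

19 km/h

With the same pressure gradient and density, V_g ∝ 1/f ∝ 1/sin φ.
V₂ = V₁ · sin φ₁ / sin φ₂ = 39.6 × sin 28° / sin 78°
V₂ = 39.6 × 0.4695/0.9781 = 19 km/h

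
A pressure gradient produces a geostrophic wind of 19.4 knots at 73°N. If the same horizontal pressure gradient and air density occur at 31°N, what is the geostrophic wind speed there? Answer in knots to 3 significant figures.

36.0 knots

With the same pressure gradient and density, V_g ∝ 1/f ∝ 1/sin φ.
V₂ = V₁ · sin φ₁ / sin φ₂ = 19.4 × sin 73° / sin 31°
V₂ = 19.4 × 0.9563/0.5150 = 36.0 knots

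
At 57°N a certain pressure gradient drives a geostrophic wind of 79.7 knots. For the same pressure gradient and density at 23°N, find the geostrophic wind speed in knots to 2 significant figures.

170 knots

With the same pressure gradient and density, V_g ∝ 1/f ∝ 1/sin φ.
V₂ = V₁ · sin φ₁ / sin φ₂ = 79.7 × sin 57° / sin 23°
V₂ = 79.7 × 0.8387/0.3907 = 170 knots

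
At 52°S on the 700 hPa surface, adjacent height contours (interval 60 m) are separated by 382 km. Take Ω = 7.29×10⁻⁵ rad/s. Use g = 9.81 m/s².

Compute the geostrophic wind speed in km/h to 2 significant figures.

Coriolis parameter at 52°S:
f = 2Ω sin φ = 2 × 7.29×10⁻⁵ × sin 52° = 1.15×10⁻⁴ s⁻¹
Height gradient: |∂Z/∂n| = 60 m / 382000 m = 1.57×10⁻⁴
On a pressure surface, geostrophic balance gives V_g = (g/f)|∂Z/∂n|:
V_g = 9.81 × 1.57×10⁻⁴ / 1.15×10⁻⁴ = 13.4 m/s
Converting: 13.4 m/s × 3.6 = 48 km/h

48 km/h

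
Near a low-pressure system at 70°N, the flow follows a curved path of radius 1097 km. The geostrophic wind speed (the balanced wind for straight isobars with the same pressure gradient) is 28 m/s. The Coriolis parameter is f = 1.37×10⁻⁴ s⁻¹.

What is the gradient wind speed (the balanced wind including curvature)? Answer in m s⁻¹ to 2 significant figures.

Around a low, centrifugal force acts outward with Coriolis, so pressure-gradient force balances both:
(1/ρ)|∂P/∂n| = fV + V²/R  →  V² + fR·V − fR·V_g = 0
With fR = 1.37×10⁻⁴ × 1097×10³ m = 150 m/s:
V = [−fR + √((fR)² + 4 fR V_g)]/2 = [−150 + √(150² + 4×150×28)]/2 = 24.1 m/s
Subgeostrophic (V < V_g = 28 m/s), as expected around a low.

24 m s⁻¹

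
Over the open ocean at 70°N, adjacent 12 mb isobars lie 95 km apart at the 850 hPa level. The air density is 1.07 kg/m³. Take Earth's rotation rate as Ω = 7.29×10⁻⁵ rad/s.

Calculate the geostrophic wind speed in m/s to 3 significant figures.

86.2 m/s

Coriolis parameter at 70°N:
f = 2Ω sin φ = 2 × 7.29×10⁻⁵ × sin 70° = 1.37×10⁻⁴ s⁻¹
Pressure gradient: |∂P/∂n| = 1200 Pa / 95000 m = 1.26×10⁻² Pa/m
Geostrophic balance (pressure-gradient force = Coriolis force):
V_g = (1/(fρ)) |∂P/∂n| = 1.26×10⁻² / (1.37×10⁻⁴ × 1.07) = 86.2 m/s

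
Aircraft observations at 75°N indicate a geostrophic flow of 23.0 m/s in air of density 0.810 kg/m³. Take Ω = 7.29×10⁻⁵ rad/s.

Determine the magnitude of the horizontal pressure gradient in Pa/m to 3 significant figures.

2.62×10⁻³ Pa/m

Coriolis parameter at 75°N:
f = 2Ω sin φ = 2 × 7.29×10⁻⁵ × sin 75° = 1.41×10⁻⁴ s⁻¹
Geostrophic balance rearranged: |∂P/∂n| = f ρ V_g
|∂P/∂n| = 1.41×10⁻⁴ × 0.810 × 23.0 = 2.62×10⁻³ Pa/m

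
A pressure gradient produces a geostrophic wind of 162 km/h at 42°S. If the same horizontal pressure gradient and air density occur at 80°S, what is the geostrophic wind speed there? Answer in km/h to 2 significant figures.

With the same pressure gradient and density, V_g ∝ 1/f ∝ 1/sin φ.
V₂ = V₁ · sin φ₁ / sin φ₂ = 162 × sin 42° / sin 80°
V₂ = 162 × 0.6691/0.9848 = 110 km/h

110 km/h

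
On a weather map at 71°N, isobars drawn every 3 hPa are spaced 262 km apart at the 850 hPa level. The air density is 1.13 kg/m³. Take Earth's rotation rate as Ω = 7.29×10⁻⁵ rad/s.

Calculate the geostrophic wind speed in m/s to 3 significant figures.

Coriolis parameter at 71°N:
f = 2Ω sin φ = 2 × 7.29×10⁻⁵ × sin 71° = 1.38×10⁻⁴ s⁻¹
Pressure gradient: |∂P/∂n| = 300 Pa / 262000 m = 1.15×10⁻³ Pa/m
Geostrophic balance (pressure-gradient force = Coriolis force):
V_g = (1/(fρ)) |∂P/∂n| = 1.15×10⁻³ / (1.38×10⁻⁴ × 1.13) = 7.35 m/s

7.35 m/s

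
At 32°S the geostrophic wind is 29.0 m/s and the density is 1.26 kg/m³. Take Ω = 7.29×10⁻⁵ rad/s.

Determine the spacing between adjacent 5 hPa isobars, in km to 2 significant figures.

Coriolis parameter at 32°S:
f = 2Ω sin φ = 2 × 7.29×10⁻⁵ × sin 32° = 7.73×10⁻⁵ s⁻¹
Geostrophic balance rearranged: |∂P/∂n| = f ρ V_g
|∂P/∂n| = 7.73×10⁻⁵ × 1.26 × 29.0 = 2.82×10⁻³ Pa/m
Isobar spacing: Δn = ΔP/|∂P/∂n| = 500 Pa / 2.82×10⁻³ Pa/m = 177106 m ≈ 180 km

180 km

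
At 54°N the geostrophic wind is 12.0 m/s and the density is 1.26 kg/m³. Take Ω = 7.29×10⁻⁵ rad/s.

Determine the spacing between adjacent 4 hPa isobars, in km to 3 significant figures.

Coriolis parameter at 54°N:
f = 2Ω sin φ = 2 × 7.29×10⁻⁵ × sin 54° = 1.18×10⁻⁴ s⁻¹
Geostrophic balance rearranged: |∂P/∂n| = f ρ V_g
|∂P/∂n| = 1.18×10⁻⁴ × 1.26 × 12.0 = 1.78×10⁻³ Pa/m
Isobar spacing: Δn = ΔP/|∂P/∂n| = 400 Pa / 1.78×10⁻³ Pa/m = 224281 m ≈ 224 km

224 km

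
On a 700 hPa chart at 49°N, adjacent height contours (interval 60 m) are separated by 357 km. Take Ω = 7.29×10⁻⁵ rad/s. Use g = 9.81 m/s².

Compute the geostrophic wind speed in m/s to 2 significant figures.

15 m/s

Coriolis parameter at 49°N:
f = 2Ω sin φ = 2 × 7.29×10⁻⁵ × sin 49° = 1.10×10⁻⁴ s⁻¹
Height gradient: |∂Z/∂n| = 60 m / 357000 m = 1.68×10⁻⁴
On a pressure surface, geostrophic balance gives V_g = (g/f)|∂Z/∂n|:
V_g = 9.81 × 1.68×10⁻⁴ / 1.10×10⁻⁴ = 15.0 m/s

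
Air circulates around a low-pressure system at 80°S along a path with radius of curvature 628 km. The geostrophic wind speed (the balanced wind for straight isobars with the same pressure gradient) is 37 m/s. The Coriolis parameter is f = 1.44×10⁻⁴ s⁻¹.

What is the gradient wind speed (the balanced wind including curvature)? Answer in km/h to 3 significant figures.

Around a low, centrifugal force acts outward with Coriolis, so pressure-gradient force balances both:
(1/ρ)|∂P/∂n| = fV + V²/R  →  V² + fR·V − fR·V_g = 0
With fR = 1.44×10⁻⁴ × 628×10³ m = 90.4 m/s:
V = [−fR + √((fR)² + 4 fR V_g)]/2 = [−90.4 + √(90.4² + 4×90.4×37)]/2 = 28.2 m/s
Subgeostrophic (V < V_g = 37 m/s), as expected around a low.
Converting: 28.2 m/s × 3.6 = 102 km/h

102 km/h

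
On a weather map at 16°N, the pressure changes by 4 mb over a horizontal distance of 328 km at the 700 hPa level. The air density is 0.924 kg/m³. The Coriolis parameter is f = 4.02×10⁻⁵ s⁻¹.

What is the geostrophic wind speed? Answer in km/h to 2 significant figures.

Pressure gradient: |∂P/∂n| = 400 Pa / 328000 m = 1.22×10⁻³ Pa/m
Geostrophic balance (pressure-gradient force = Coriolis force):
V_g = (1/(fρ)) |∂P/∂n| = 1.22×10⁻³ / (4.02×10⁻⁵ × 0.924) = 32.8 m/s
Converting: 32.8 m/s × 3.6 = 120 km/h

120 km/h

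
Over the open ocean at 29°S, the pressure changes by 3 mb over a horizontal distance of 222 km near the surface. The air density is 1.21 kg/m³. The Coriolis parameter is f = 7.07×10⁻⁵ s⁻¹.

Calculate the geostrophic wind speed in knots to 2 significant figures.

31 knots

Pressure gradient: |∂P/∂n| = 300 Pa / 222000 m = 1.35×10⁻³ Pa/m
Geostrophic balance (pressure-gradient force = Coriolis force):
V_g = (1/(fρ)) |∂P/∂n| = 1.35×10⁻³ / (7.07×10⁻⁵ × 1.21) = 15.8 m/s
Converting: 15.8 m/s × 1.944 = 31 knots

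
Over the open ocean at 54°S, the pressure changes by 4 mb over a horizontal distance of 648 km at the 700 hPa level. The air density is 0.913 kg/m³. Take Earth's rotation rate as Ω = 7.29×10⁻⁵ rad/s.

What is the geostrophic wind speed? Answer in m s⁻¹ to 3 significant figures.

5.73 m s⁻¹

Coriolis parameter at 54°S:
f = 2Ω sin φ = 2 × 7.29×10⁻⁵ × sin 54° = 1.18×10⁻⁴ s⁻¹
Pressure gradient: |∂P/∂n| = 400 Pa / 648000 m = 6.17×10⁻⁴ Pa/m
Geostrophic balance (pressure-gradient force = Coriolis force):
V_g = (1/(fρ)) |∂P/∂n| = 6.17×10⁻⁴ / (1.18×10⁻⁴ × 0.913) = 5.73 m/s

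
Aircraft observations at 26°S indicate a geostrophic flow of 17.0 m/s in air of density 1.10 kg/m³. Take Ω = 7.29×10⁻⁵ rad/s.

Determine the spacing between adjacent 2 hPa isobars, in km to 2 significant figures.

170 km

Coriolis parameter at 26°S:
f = 2Ω sin φ = 2 × 7.29×10⁻⁵ × sin 26° = 6.39×10⁻⁵ s⁻¹
Geostrophic balance rearranged: |∂P/∂n| = f ρ V_g
|∂P/∂n| = 6.39×10⁻⁵ × 1.10 × 17.0 = 1.20×10⁻³ Pa/m
Isobar spacing: Δn = ΔP/|∂P/∂n| = 200 Pa / 1.20×10⁻³ Pa/m = 167336 m ≈ 170 km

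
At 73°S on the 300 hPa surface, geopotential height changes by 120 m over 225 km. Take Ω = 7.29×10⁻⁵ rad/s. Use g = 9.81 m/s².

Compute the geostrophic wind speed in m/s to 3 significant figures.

37.5 m/s

Coriolis parameter at 73°S:
f = 2Ω sin φ = 2 × 7.29×10⁻⁵ × sin 73° = 1.39×10⁻⁴ s⁻¹
Height gradient: |∂Z/∂n| = 120 m / 225000 m = 5.33×10⁻⁴
On a pressure surface, geostrophic balance gives V_g = (g/f)|∂Z/∂n|:
V_g = 9.81 × 5.33×10⁻⁴ / 1.39×10⁻⁴ = 37.5 m/s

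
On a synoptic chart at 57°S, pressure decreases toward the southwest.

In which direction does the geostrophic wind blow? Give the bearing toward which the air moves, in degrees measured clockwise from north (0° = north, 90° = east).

135°

The pressure-gradient force points toward the southwest (bearing 225°).
Geostrophic balance: in the Southern Hemisphere the Coriolis force deflects motion to the left, so the geostrophic wind blows 90° to the left of the pressure-gradient force (low pressure on the right).
Rotating 225° by 90° counterclockwise gives 135° — the wind blows toward the southeast.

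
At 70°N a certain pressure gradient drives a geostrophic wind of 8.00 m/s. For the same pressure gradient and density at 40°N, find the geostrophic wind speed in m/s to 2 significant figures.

With the same pressure gradient and density, V_g ∝ 1/f ∝ 1/sin φ.
V₂ = V₁ · sin φ₁ / sin φ₂ = 8.00 × sin 70° / sin 40°
V₂ = 8.00 × 0.9397/0.6428 = 12 m/s

12 m/s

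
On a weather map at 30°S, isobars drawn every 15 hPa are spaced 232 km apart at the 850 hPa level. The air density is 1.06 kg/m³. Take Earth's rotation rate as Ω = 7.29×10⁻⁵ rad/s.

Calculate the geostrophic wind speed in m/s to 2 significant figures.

84 m/s

Coriolis parameter at 30°S:
f = 2Ω sin φ = 2 × 7.29×10⁻⁵ × sin 30° = 7.29×10⁻⁵ s⁻¹
Pressure gradient: |∂P/∂n| = 1500 Pa / 232000 m = 6.47×10⁻³ Pa/m
Geostrophic balance (pressure-gradient force = Coriolis force):
V_g = (1/(fρ)) |∂P/∂n| = 6.47×10⁻³ / (7.29×10⁻⁵ × 1.06) = 83.7 m/s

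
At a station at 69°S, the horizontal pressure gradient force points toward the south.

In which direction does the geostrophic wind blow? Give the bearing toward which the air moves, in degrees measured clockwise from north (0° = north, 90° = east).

090°

The pressure-gradient force points toward the south (bearing 180°).
Geostrophic balance: in the Southern Hemisphere the Coriolis force deflects motion to the left, so the geostrophic wind blows 90° to the left of the pressure-gradient force (low pressure on the right).
Rotating 180° by 90° counterclockwise gives 090° — the wind blows toward the east.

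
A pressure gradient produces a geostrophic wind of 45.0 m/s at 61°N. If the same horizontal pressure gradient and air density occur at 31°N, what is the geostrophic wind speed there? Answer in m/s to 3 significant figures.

With the same pressure gradient and density, V_g ∝ 1/f ∝ 1/sin φ.
V₂ = V₁ · sin φ₁ / sin φ₂ = 45.0 × sin 61° / sin 31°
V₂ = 45.0 × 0.8746/0.5150 = 76.4 m/s

76.4 m/s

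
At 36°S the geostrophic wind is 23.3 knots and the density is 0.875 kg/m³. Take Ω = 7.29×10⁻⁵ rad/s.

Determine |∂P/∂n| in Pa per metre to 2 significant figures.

Coriolis parameter at 36°S:
f = 2Ω sin φ = 2 × 7.29×10⁻⁵ × sin 36° = 8.57×10⁻⁵ s⁻¹
Wind speed in SI: 23.3 knots = 12.0 m/s
Geostrophic balance rearranged: |∂P/∂n| = f ρ V_g
|∂P/∂n| = 8.57×10⁻⁵ × 0.875 × 12.0 = 8.99×10⁻⁴ Pa/m

9.0×10⁻⁴ Pa/m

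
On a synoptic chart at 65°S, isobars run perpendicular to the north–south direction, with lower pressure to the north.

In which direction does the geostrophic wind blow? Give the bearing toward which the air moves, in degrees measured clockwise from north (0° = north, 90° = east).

270°

The pressure-gradient force points toward the north (bearing 000°).
Geostrophic balance: in the Southern Hemisphere the Coriolis force deflects motion to the left, so the geostrophic wind blows 90° to the left of the pressure-gradient force (low pressure on the right).
Rotating 000° by 90° counterclockwise gives 270° — the wind blows toward the west.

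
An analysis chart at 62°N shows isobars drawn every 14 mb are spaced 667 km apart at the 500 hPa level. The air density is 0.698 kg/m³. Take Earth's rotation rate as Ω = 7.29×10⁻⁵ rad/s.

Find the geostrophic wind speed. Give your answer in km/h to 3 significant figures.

Coriolis parameter at 62°N:
f = 2Ω sin φ = 2 × 7.29×10⁻⁵ × sin 62° = 1.29×10⁻⁴ s⁻¹
Pressure gradient: |∂P/∂n| = 1400 Pa / 667000 m = 2.10×10⁻³ Pa/m
Geostrophic balance (pressure-gradient force = Coriolis force):
V_g = (1/(fρ)) |∂P/∂n| = 2.10×10⁻³ / (1.29×10⁻⁴ × 0.698) = 23.4 m/s
Converting: 23.4 m/s × 3.6 = 84.1 km/h

84.1 km/h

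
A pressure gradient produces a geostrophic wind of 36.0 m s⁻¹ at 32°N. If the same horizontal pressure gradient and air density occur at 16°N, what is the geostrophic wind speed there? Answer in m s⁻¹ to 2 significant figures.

69 m s⁻¹

With the same pressure gradient and density, V_g ∝ 1/f ∝ 1/sin φ.
V₂ = V₁ · sin φ₁ / sin φ₂ = 36.0 × sin 32° / sin 16°
V₂ = 36.0 × 0.5299/0.2756 = 69 m s⁻¹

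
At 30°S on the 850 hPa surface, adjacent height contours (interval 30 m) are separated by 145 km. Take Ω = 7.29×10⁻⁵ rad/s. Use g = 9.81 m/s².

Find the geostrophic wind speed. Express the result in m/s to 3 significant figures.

27.8 m/s

Coriolis parameter at 30°S:
f = 2Ω sin φ = 2 × 7.29×10⁻⁵ × sin 30° = 7.29×10⁻⁵ s⁻¹
Height gradient: |∂Z/∂n| = 30 m / 145000 m = 2.07×10⁻⁴
On a pressure surface, geostrophic balance gives V_g = (g/f)|∂Z/∂n|:
V_g = 9.81 × 2.07×10⁻⁴ / 7.29×10⁻⁵ = 27.8 m/s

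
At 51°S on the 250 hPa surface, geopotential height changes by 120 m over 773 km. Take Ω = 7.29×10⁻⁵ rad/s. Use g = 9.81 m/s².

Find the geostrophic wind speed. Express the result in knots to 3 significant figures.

26.1 knots

Coriolis parameter at 51°S:
f = 2Ω sin φ = 2 × 7.29×10⁻⁵ × sin 51° = 1.13×10⁻⁴ s⁻¹
Height gradient: |∂Z/∂n| = 120 m / 773000 m = 1.55×10⁻⁴
On a pressure surface, geostrophic balance gives V_g = (g/f)|∂Z/∂n|:
V_g = 9.81 × 1.55×10⁻⁴ / 1.13×10⁻⁴ = 13.4 m/s
Converting: 13.4 m/s × 1.944 = 26.1 knots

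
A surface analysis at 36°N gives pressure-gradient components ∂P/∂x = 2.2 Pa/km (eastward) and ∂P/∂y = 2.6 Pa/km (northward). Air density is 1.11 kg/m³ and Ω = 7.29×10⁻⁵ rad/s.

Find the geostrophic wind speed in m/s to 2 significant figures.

Coriolis parameter at 36°N:
f = 2Ω sin φ = 2 × 7.29×10⁻⁵ × sin 36° = 8.57×10⁻⁵ s⁻¹
Component geostrophic relations (x east, y north):
u_g = −(1/(fρ)) ∂P/∂y,  v_g = (1/(fρ)) ∂P/∂x
u_g = −(2.6×10⁻³)/(8.57×10⁻⁵ × 1.11) = −27.3 m/s;  v_g = (2.2×10⁻³)/(8.57×10⁻⁵ × 1.11) = 23.1 m/s
|V_g| = √(u_g² + v_g²) = 35.8 m/s

36 m/s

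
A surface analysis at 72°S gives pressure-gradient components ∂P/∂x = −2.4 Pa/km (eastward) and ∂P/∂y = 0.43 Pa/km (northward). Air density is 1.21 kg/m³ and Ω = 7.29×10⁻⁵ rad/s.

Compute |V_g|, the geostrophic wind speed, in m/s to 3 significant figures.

Coriolis parameter at 72°S:
f = 2Ω sin φ = 2 × 7.29×10⁻⁵ × sin 72° = 1.39×10⁻⁴ s⁻¹
In the Southern Hemisphere f is negative: f = −1.39×10⁻⁴ s⁻¹.
Component geostrophic relations (x east, y north):
u_g = −(1/(fρ)) ∂P/∂y,  v_g = (1/(fρ)) ∂P/∂x
u_g = −(0.43×10⁻³)/(−1.39×10⁻⁴ × 1.21) = 2.56 m/s;  v_g = (−2.4×10⁻³)/(−1.39×10⁻⁴ × 1.21) = 14.3 m/s
|V_g| = √(u_g² + v_g²) = 14.5 m/s

14.5 m/s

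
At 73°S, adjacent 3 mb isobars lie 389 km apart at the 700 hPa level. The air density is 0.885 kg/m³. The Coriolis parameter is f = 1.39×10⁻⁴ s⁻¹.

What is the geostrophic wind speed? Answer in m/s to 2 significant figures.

Pressure gradient: |∂P/∂n| = 300 Pa / 389000 m = 7.71×10⁻⁴ Pa/m
Geostrophic balance (pressure-gradient force = Coriolis force):
V_g = (1/(fρ)) |∂P/∂n| = 7.71×10⁻⁴ / (1.39×10⁻⁴ × 0.885) = 6.27 m/s

6.3 m/s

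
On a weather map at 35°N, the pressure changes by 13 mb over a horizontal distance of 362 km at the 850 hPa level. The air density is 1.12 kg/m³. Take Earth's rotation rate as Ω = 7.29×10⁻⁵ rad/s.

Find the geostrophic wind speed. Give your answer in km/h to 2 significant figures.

140 km/h

Coriolis parameter at 35°N:
f = 2Ω sin φ = 2 × 7.29×10⁻⁵ × sin 35° = 8.36×10⁻⁵ s⁻¹
Pressure gradient: |∂P/∂n| = 1300 Pa / 362000 m = 3.59×10⁻³ Pa/m
Geostrophic balance (pressure-gradient force = Coriolis force):
V_g = (1/(fρ)) |∂P/∂n| = 3.59×10⁻³ / (8.36×10⁻⁵ × 1.12) = 38.3 m/s
Converting: 38.3 m/s × 3.6 = 140 km/h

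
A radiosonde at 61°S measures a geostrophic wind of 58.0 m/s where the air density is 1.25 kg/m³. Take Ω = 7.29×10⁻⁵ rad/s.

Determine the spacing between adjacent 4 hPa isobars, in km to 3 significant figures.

Coriolis parameter at 61°S:
f = 2Ω sin φ = 2 × 7.29×10⁻⁵ × sin 61° = 1.28×10⁻⁴ s⁻¹
Geostrophic balance rearranged: |∂P/∂n| = f ρ V_g
|∂P/∂n| = 1.28×10⁻⁴ × 1.25 × 58.0 = 9.25×10⁻³ Pa/m
Isobar spacing: Δn = ΔP/|∂P/∂n| = 400 Pa / 9.25×10⁻³ Pa/m = 43266 m ≈ 43.3 km

43.3 km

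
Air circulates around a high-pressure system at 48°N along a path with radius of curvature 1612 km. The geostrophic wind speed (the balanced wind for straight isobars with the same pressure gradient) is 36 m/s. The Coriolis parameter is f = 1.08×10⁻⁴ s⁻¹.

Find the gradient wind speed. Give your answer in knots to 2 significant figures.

Around a high, pressure-gradient force acts outward with centrifugal, so Coriolis balances both:
fV = (1/ρ)|∂P/∂n| + V²/R  →  V² − fR·V + fR·V_g = 0
With fR = 1.08×10⁻⁴ × 1612×10³ m = 174 m/s:
V = [fR − √((fR)² − 4 fR V_g)]/2 = [174 − √(174² − 4×174×36)]/2 = 50.9 m/s
Supergeostrophic (V > V_g = 36 m/s), as expected around a high.
Converting: 50.9 m/s × 1.944 = 99 knots

99 knots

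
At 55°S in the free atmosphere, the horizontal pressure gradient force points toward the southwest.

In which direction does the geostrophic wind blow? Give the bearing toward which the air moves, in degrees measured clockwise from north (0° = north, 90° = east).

The pressure-gradient force points toward the southwest (bearing 225°).
Geostrophic balance: in the Southern Hemisphere the Coriolis force deflects motion to the left, so the geostrophic wind blows 90° to the left of the pressure-gradient force (low pressure on the right).
Rotating 225° by 90° counterclockwise gives 135° — the wind blows toward the southeast.

135°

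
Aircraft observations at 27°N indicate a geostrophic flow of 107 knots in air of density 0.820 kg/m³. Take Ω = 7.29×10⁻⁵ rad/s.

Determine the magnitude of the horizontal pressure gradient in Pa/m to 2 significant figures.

Coriolis parameter at 27°N:
f = 2Ω sin φ = 2 × 7.29×10⁻⁵ × sin 27° = 6.62×10⁻⁵ s⁻¹
Wind speed in SI: 107 knots = 55.0 m/s
Geostrophic balance rearranged: |∂P/∂n| = f ρ V_g
|∂P/∂n| = 6.62×10⁻⁵ × 0.820 × 55.0 = 2.99×10⁻³ Pa/m

3.0×10⁻³ Pa/m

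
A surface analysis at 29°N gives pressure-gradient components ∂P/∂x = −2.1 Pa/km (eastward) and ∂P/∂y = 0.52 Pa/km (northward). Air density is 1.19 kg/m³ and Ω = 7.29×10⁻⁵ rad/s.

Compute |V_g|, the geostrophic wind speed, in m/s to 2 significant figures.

26 m/s

Coriolis parameter at 29°N:
f = 2Ω sin φ = 2 × 7.29×10⁻⁵ × sin 29° = 7.07×10⁻⁵ s⁻¹
Component geostrophic relations (x east, y north):
u_g = −(1/(fρ)) ∂P/∂y,  v_g = (1/(fρ)) ∂P/∂x
u_g = −(0.52×10⁻³)/(7.07×10⁻⁵ × 1.19) = −6.18 m/s;  v_g = (−2.1×10⁻³)/(7.07×10⁻⁵ × 1.19) = −25.0 m/s
|V_g| = √(u_g² + v_g²) = 25.7 m/s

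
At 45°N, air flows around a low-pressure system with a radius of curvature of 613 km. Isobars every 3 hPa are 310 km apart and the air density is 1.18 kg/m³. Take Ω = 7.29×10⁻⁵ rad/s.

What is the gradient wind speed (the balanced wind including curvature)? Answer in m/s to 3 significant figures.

Coriolis parameter at 45°N:
f = 2Ω sin φ = 2 × 7.29×10⁻⁵ × sin 45° = 1.03×10⁻⁴ s⁻¹
Pressure gradient: |∂P/∂n| = 300 Pa / 310000 m = 9.68×10⁻⁴ Pa/m
Geostrophic speed: V_g = |∂P/∂n|/(fρ) = 9.68×10⁻⁴/(1.03×10⁻⁴ × 1.18) = 7.95 m/s
Around a low, centrifugal force acts outward with Coriolis, so pressure-gradient force balances both:
(1/ρ)|∂P/∂n| = fV + V²/R  →  V² + fR·V − fR·V_g = 0
With fR = 1.03×10⁻⁴ × 613×10³ m = 63.2 m/s:
V = [−fR + √((fR)² + 4 fR V_g)]/2 = [−63.2 + √(63.2² + 4×63.2×7.95)]/2 = 7.15 m/s
Subgeostrophic (V < V_g = 7.95 m/s), as expected around a low.

7.15 m/s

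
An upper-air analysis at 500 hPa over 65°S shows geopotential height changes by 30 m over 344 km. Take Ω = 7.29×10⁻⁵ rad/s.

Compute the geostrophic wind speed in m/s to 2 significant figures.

6.5 m/s

Coriolis parameter at 65°S:
f = 2Ω sin φ = 2 × 7.29×10⁻⁵ × sin 65° = 1.32×10⁻⁴ s⁻¹
Height gradient: |∂Z/∂n| = 30 m / 344000 m = 8.72×10⁻⁵
On a pressure surface, geostrophic balance gives V_g = (g/f)|∂Z/∂n|:
V_g = 9.81 × 8.72×10⁻⁵ / 1.32×10⁻⁴ = 6.47 m/s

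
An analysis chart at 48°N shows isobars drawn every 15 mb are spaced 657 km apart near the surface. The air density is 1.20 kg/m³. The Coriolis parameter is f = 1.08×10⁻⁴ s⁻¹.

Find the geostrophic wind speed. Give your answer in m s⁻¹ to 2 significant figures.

Pressure gradient: |∂P/∂n| = 1500 Pa / 657000 m = 2.28×10⁻³ Pa/m
Geostrophic balance (pressure-gradient force = Coriolis force):
V_g = (1/(fρ)) |∂P/∂n| = 2.28×10⁻³ / (1.08×10⁻⁴ × 1.20) = 17.6 m/s

18 m s⁻¹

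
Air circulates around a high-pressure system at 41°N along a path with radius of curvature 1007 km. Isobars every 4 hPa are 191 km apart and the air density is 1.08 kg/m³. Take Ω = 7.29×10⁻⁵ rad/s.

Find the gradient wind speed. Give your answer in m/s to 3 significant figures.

Coriolis parameter at 41°N:
f = 2Ω sin φ = 2 × 7.29×10⁻⁵ × sin 41° = 9.57×10⁻⁵ s⁻¹
Pressure gradient: |∂P/∂n| = 400 Pa / 191000 m = 2.09×10⁻³ Pa/m
Geostrophic speed: V_g = |∂P/∂n|/(fρ) = 2.09×10⁻³/(9.57×10⁻⁵ × 1.08) = 20.3 m/s
Around a high, pressure-gradient force acts outward with centrifugal, so Coriolis balances both:
fV = (1/ρ)|∂P/∂n| + V²/R  →  V² − fR·V + fR·V_g = 0
With fR = 9.57×10⁻⁵ × 1007×10³ m = 96.3 m/s:
V = [fR − √((fR)² − 4 fR V_g)]/2 = [96.3 − √(96.3² − 4×96.3×20.3)]/2 = 29 m/s
Supergeostrophic (V > V_g = 20.3 m/s), as expected around a high.

29.0 m/s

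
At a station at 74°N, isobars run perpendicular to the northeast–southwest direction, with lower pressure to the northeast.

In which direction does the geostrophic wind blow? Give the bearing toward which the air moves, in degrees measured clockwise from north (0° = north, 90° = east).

135°

The pressure-gradient force points toward the northeast (bearing 045°).
Geostrophic balance: in the Northern Hemisphere the Coriolis force deflects motion to the right, so the geostrophic wind blows 90° to the right of the pressure-gradient force (low pressure on the left).
Rotating 045° by 90° clockwise gives 135° — the wind blows toward the southeast.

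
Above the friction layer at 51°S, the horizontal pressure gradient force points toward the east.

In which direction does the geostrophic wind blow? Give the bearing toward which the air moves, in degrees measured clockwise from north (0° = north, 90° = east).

The pressure-gradient force points toward the east (bearing 090°).
Geostrophic balance: in the Southern Hemisphere the Coriolis force deflects motion to the left, so the geostrophic wind blows 90° to the left of the pressure-gradient force (low pressure on the right).
Rotating 090° by 90° counterclockwise gives 000° — the wind blows toward the north.

000°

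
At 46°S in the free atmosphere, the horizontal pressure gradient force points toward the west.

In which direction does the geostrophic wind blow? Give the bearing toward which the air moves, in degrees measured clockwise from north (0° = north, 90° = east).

The pressure-gradient force points toward the west (bearing 270°).
Geostrophic balance: in the Southern Hemisphere the Coriolis force deflects motion to the left, so the geostrophic wind blows 90° to the left of the pressure-gradient force (low pressure on the right).
Rotating 270° by 90° counterclockwise gives 180° — the wind blows toward the south.

180°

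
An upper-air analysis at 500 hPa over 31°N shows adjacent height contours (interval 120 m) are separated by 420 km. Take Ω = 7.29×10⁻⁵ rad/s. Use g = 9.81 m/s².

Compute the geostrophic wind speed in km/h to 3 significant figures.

134 km/h

Coriolis parameter at 31°N:
f = 2Ω sin φ = 2 × 7.29×10⁻⁵ × sin 31° = 7.51×10⁻⁵ s⁻¹
Height gradient: |∂Z/∂n| = 120 m / 420000 m = 2.86×10⁻⁴
On a pressure surface, geostrophic balance gives V_g = (g/f)|∂Z/∂n|:
V_g = 9.81 × 2.86×10⁻⁴ / 7.51×10⁻⁵ = 37.3 m/s
Converting: 37.3 m/s × 3.6 = 134 km/h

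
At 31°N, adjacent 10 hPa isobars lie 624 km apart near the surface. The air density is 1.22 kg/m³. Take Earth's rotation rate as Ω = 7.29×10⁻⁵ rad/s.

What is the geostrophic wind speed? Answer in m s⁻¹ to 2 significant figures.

Coriolis parameter at 31°N:
f = 2Ω sin φ = 2 × 7.29×10⁻⁵ × sin 31° = 7.51×10⁻⁵ s⁻¹
Pressure gradient: |∂P/∂n| = 1000 Pa / 624000 m = 1.60×10⁻³ Pa/m
Geostrophic balance (pressure-gradient force = Coriolis force):
V_g = (1/(fρ)) |∂P/∂n| = 1.60×10⁻³ / (7.51×10⁻⁵ × 1.22) = 17.5 m/s

17 m s⁻¹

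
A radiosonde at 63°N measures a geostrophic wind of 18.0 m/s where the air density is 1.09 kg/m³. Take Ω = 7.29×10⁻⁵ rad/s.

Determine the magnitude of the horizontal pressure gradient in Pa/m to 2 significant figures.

2.5×10⁻³ Pa/m

Coriolis parameter at 63°N:
f = 2Ω sin φ = 2 × 7.29×10⁻⁵ × sin 63° = 1.30×10⁻⁴ s⁻¹
Geostrophic balance rearranged: |∂P/∂n| = f ρ V_g
|∂P/∂n| = 1.30×10⁻⁴ × 1.09 × 18.0 = 2.55×10⁻³ Pa/m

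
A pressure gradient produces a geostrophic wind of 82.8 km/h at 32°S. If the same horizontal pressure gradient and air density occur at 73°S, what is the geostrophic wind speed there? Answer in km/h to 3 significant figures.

45.9 km/h

With the same pressure gradient and density, V_g ∝ 1/f ∝ 1/sin φ.
V₂ = V₁ · sin φ₁ / sin φ₂ = 82.8 × sin 32° / sin 73°
V₂ = 82.8 × 0.5299/0.9563 = 45.9 km/h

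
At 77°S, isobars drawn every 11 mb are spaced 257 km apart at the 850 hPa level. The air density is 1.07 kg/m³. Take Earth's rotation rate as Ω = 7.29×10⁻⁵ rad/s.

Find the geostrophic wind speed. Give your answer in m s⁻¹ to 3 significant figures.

Coriolis parameter at 77°S:
f = 2Ω sin φ = 2 × 7.29×10⁻⁵ × sin 77° = 1.42×10⁻⁴ s⁻¹
Pressure gradient: |∂P/∂n| = 1100 Pa / 257000 m = 4.28×10⁻³ Pa/m
Geostrophic balance (pressure-gradient force = Coriolis force):
V_g = (1/(fρ)) |∂P/∂n| = 4.28×10⁻³ / (1.42×10⁻⁴ × 1.07) = 28.2 m/s

28.2 m s⁻¹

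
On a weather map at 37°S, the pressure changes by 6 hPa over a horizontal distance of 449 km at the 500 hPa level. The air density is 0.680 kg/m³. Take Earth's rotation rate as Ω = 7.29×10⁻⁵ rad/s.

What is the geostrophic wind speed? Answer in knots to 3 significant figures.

Coriolis parameter at 37°S:
f = 2Ω sin φ = 2 × 7.29×10⁻⁵ × sin 37° = 8.77×10⁻⁵ s⁻¹
Pressure gradient: |∂P/∂n| = 600 Pa / 449000 m = 1.34×10⁻³ Pa/m
Geostrophic balance (pressure-gradient force = Coriolis force):
V_g = (1/(fρ)) |∂P/∂n| = 1.34×10⁻³ / (8.77×10⁻⁵ × 0.680) = 22.4 m/s
Converting: 22.4 m/s × 1.944 = 43.5 knots

43.5 knots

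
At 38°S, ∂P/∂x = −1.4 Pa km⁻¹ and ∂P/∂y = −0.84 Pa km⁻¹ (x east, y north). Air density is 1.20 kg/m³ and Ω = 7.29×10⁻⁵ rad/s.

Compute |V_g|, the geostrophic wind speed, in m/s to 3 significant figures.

Coriolis parameter at 38°S:
f = 2Ω sin φ = 2 × 7.29×10⁻⁵ × sin 38° = 8.98×10⁻⁵ s⁻¹
In the Southern Hemisphere f is negative: f = −8.98×10⁻⁵ s⁻¹.
Component geostrophic relations (x east, y north):
u_g = −(1/(fρ)) ∂P/∂y,  v_g = (1/(fρ)) ∂P/∂x
u_g = −(−0.84×10⁻³)/(−8.98×10⁻⁵ × 1.20) = −7.80 m/s;  v_g = (−1.4×10⁻³)/(−8.98×10⁻⁵ × 1.20) = 13.0 m/s
|V_g| = √(u_g² + v_g²) = 15.2 m/s

15.2 m/s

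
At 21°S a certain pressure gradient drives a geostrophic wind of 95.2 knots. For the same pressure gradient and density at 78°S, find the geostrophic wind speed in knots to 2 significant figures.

35 knots

With the same pressure gradient and density, V_g ∝ 1/f ∝ 1/sin φ.
V₂ = V₁ · sin φ₁ / sin φ₂ = 95.2 × sin 21° / sin 78°
V₂ = 95.2 × 0.3584/0.9781 = 35 knots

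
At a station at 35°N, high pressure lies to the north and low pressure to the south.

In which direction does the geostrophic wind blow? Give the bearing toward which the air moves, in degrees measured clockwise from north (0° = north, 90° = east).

270°

The pressure-gradient force points toward the south (bearing 180°).
Geostrophic balance: in the Northern Hemisphere the Coriolis force deflects motion to the right, so the geostrophic wind blows 90° to the right of the pressure-gradient force (low pressure on the left).
Rotating 180° by 90° clockwise gives 270° — the wind blows toward the west.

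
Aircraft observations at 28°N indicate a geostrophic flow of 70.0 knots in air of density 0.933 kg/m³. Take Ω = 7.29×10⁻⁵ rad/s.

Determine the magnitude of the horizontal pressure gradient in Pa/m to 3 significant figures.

Coriolis parameter at 28°N:
f = 2Ω sin φ = 2 × 7.29×10⁻⁵ × sin 28° = 6.84×10⁻⁵ s⁻¹
Wind speed in SI: 70.0 knots = 36.0 m/s
Geostrophic balance rearranged: |∂P/∂n| = f ρ V_g
|∂P/∂n| = 6.84×10⁻⁵ × 0.933 × 36.0 = 2.30×10⁻³ Pa/m

2.30×10⁻³ Pa/m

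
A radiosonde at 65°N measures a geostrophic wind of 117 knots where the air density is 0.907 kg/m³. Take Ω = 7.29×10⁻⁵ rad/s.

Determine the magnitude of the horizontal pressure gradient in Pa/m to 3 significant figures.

7.21×10⁻³ Pa/m

Coriolis parameter at 65°N:
f = 2Ω sin φ = 2 × 7.29×10⁻⁵ × sin 65° = 1.32×10⁻⁴ s⁻¹
Wind speed in SI: 117 knots = 60.2 m/s
Geostrophic balance rearranged: |∂P/∂n| = f ρ V_g
|∂P/∂n| = 1.32×10⁻⁴ × 0.907 × 60.2 = 7.21×10⁻³ Pa/m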